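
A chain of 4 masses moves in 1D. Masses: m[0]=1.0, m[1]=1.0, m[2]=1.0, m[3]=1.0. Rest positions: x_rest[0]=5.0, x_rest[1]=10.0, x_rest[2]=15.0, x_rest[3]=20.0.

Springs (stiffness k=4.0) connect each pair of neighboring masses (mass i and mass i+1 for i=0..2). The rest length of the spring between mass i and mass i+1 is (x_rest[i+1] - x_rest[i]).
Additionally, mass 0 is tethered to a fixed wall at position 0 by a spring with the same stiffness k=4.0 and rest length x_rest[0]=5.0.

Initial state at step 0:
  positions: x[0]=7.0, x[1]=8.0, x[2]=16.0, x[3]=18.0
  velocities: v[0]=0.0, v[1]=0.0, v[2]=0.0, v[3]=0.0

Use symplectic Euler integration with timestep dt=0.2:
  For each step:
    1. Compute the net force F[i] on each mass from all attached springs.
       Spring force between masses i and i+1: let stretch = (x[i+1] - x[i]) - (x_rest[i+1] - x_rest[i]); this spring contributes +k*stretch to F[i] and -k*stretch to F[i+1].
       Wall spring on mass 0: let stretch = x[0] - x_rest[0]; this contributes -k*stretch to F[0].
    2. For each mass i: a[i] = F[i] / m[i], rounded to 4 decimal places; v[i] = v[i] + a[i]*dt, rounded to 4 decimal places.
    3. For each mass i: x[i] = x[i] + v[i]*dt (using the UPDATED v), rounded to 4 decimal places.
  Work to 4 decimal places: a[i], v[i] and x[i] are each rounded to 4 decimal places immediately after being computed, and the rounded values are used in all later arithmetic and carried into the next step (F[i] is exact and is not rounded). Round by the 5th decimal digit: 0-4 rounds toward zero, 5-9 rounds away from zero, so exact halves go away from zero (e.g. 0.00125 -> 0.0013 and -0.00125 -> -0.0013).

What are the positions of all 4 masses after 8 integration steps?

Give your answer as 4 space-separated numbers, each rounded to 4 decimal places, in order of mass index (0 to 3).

Step 0: x=[7.0000 8.0000 16.0000 18.0000] v=[0.0000 0.0000 0.0000 0.0000]
Step 1: x=[6.0400 9.1200 15.0400 18.4800] v=[-4.8000 5.6000 -4.8000 2.4000]
Step 2: x=[4.6064 10.6944 13.6832 19.2096] v=[-7.1680 7.8720 -6.7840 3.6480]
Step 3: x=[3.4099 11.7729 12.7324 19.8550] v=[-5.9827 5.3926 -4.7539 3.2269]
Step 4: x=[3.0059 11.6669 12.7677 20.1608] v=[-2.0202 -0.5302 0.1766 1.5288]
Step 5: x=[3.5067 10.3512 13.8098 20.0837] v=[2.5039 -6.5784 5.2104 -0.3857]
Step 6: x=[4.5415 8.4938 15.3023 19.8027] v=[5.1741 -9.2871 7.4626 -1.4048]
Step 7: x=[5.4820 7.0934 16.4255 19.6017] v=[4.7027 -7.0021 5.6161 -1.0051]
Step 8: x=[5.8032 6.9283 16.5638 19.6925] v=[1.6062 -0.8255 0.6914 0.4539]

Answer: 5.8032 6.9283 16.5638 19.6925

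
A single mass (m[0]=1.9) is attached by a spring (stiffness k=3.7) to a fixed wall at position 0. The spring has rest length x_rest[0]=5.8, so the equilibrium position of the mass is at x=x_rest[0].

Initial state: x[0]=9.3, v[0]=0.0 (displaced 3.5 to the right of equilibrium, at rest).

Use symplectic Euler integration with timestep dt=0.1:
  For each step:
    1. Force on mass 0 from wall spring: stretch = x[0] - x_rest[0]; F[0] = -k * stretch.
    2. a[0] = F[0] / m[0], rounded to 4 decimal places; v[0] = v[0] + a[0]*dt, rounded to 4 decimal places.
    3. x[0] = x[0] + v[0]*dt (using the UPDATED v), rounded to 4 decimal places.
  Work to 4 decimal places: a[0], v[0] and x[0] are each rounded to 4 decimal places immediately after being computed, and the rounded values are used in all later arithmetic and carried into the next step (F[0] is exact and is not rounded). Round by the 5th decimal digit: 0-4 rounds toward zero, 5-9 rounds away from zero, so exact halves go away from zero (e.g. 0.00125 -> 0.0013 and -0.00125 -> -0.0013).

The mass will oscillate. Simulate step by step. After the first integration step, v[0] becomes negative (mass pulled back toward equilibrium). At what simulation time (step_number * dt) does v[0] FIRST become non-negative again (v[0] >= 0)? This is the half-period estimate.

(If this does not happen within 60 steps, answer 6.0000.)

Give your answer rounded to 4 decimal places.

Answer: 2.3000

Derivation:
Step 0: x=[9.3000] v=[0.0000]
Step 1: x=[9.2318] v=[-0.6816]
Step 2: x=[9.0968] v=[-1.3499]
Step 3: x=[8.8976] v=[-1.9919]
Step 4: x=[8.6381] v=[-2.5951]
Step 5: x=[8.3233] v=[-3.1478]
Step 6: x=[7.9594] v=[-3.6392]
Step 7: x=[7.5534] v=[-4.0597]
Step 8: x=[7.1133] v=[-4.4012]
Step 9: x=[6.6476] v=[-4.6570]
Step 10: x=[6.1654] v=[-4.8221]
Step 11: x=[5.6761] v=[-4.8933]
Step 12: x=[5.1892] v=[-4.8692]
Step 13: x=[4.7142] v=[-4.7503]
Step 14: x=[4.2603] v=[-4.5389]
Step 15: x=[3.8364] v=[-4.2391]
Step 16: x=[3.4507] v=[-3.8567]
Step 17: x=[3.1108] v=[-3.3992]
Step 18: x=[2.8233] v=[-2.8755]
Step 19: x=[2.5937] v=[-2.2958]
Step 20: x=[2.4266] v=[-1.6714]
Step 21: x=[2.3252] v=[-1.0145]
Step 22: x=[2.2914] v=[-0.3378]
Step 23: x=[2.3260] v=[0.3455]
First v>=0 after going negative at step 23, time=2.3000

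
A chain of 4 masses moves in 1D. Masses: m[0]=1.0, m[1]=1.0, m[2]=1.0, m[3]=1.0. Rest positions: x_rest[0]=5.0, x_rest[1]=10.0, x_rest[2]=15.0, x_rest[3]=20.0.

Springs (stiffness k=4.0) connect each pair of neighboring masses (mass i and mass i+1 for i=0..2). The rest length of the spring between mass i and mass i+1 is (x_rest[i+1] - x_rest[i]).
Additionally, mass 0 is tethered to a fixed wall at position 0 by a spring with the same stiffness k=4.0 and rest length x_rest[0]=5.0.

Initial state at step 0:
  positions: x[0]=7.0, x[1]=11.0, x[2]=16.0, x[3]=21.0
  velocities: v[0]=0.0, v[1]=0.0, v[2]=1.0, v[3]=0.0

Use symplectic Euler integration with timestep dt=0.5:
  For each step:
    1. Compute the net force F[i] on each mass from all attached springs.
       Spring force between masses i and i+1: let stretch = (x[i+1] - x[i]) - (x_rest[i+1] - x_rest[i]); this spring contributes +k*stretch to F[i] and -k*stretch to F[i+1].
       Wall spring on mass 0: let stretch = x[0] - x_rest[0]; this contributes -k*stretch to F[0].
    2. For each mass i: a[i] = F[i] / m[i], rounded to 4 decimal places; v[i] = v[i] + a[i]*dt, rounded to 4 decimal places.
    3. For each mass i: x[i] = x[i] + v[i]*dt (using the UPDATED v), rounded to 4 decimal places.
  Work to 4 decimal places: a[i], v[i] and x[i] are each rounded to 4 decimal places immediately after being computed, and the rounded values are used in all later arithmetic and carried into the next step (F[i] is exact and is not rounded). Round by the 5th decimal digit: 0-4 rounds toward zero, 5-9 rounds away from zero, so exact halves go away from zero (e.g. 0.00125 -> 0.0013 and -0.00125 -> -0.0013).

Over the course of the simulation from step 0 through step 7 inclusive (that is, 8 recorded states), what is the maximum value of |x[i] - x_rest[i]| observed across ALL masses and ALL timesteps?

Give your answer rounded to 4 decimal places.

Answer: 2.5000

Derivation:
Step 0: x=[7.0000 11.0000 16.0000 21.0000] v=[0.0000 0.0000 1.0000 0.0000]
Step 1: x=[4.0000 12.0000 16.5000 21.0000] v=[-6.0000 2.0000 1.0000 0.0000]
Step 2: x=[5.0000 9.5000 17.0000 21.5000] v=[2.0000 -5.0000 1.0000 1.0000]
Step 3: x=[5.5000 10.0000 14.5000 22.5000] v=[1.0000 1.0000 -5.0000 2.0000]
Step 4: x=[5.0000 10.5000 15.5000 20.5000] v=[-1.0000 1.0000 2.0000 -4.0000]
Step 5: x=[5.0000 10.5000 16.5000 18.5000] v=[0.0000 0.0000 2.0000 -4.0000]
Step 6: x=[5.5000 11.0000 13.5000 19.5000] v=[1.0000 1.0000 -6.0000 2.0000]
Step 7: x=[6.0000 8.5000 14.0000 19.5000] v=[1.0000 -5.0000 1.0000 0.0000]
Max displacement = 2.5000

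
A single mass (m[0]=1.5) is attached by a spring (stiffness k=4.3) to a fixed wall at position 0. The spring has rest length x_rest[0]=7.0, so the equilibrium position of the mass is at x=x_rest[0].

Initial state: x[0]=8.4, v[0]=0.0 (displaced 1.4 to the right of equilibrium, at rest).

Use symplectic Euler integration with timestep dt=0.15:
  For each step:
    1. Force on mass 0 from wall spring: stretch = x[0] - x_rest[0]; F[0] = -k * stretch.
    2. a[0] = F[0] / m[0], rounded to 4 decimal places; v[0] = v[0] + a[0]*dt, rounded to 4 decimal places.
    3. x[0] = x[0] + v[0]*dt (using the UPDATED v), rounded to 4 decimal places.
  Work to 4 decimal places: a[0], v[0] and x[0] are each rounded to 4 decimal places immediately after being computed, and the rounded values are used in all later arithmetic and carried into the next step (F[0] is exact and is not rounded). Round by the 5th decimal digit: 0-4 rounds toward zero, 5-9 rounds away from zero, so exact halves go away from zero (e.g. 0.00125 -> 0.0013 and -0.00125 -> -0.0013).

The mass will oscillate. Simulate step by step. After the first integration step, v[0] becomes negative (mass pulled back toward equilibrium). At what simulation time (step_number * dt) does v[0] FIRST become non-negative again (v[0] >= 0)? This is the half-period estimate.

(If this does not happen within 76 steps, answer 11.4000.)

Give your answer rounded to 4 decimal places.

Answer: 1.9500

Derivation:
Step 0: x=[8.4000] v=[0.0000]
Step 1: x=[8.3097] v=[-0.6020]
Step 2: x=[8.1349] v=[-1.1652]
Step 3: x=[7.8869] v=[-1.6532]
Step 4: x=[7.5817] v=[-2.0346]
Step 5: x=[7.2390] v=[-2.2847]
Step 6: x=[6.8809] v=[-2.3875]
Step 7: x=[6.5305] v=[-2.3363]
Step 8: x=[6.2103] v=[-2.1344]
Step 9: x=[5.9411] v=[-1.7948]
Step 10: x=[5.7402] v=[-1.3395]
Step 11: x=[5.6205] v=[-0.7978]
Step 12: x=[5.5898] v=[-0.2046]
Step 13: x=[5.6501] v=[0.4018]
First v>=0 after going negative at step 13, time=1.9500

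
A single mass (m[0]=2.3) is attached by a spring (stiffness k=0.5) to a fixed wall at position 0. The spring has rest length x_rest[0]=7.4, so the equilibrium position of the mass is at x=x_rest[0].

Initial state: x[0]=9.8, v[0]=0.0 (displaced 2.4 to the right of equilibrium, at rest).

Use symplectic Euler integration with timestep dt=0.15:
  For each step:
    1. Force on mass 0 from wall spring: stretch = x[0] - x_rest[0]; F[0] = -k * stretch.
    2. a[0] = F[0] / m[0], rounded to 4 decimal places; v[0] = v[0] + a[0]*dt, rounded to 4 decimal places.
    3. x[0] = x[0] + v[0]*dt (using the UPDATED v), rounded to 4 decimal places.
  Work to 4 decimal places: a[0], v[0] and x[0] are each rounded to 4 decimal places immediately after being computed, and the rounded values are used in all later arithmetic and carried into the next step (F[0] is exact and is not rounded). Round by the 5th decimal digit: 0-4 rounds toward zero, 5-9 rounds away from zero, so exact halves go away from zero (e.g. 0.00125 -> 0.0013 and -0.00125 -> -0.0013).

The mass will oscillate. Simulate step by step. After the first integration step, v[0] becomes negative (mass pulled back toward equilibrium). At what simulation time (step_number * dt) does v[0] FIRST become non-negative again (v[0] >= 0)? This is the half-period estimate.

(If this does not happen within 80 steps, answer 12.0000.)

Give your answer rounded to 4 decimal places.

Answer: 6.7500

Derivation:
Step 0: x=[9.8000] v=[0.0000]
Step 1: x=[9.7883] v=[-0.0783]
Step 2: x=[9.7649] v=[-0.1562]
Step 3: x=[9.7299] v=[-0.2333]
Step 4: x=[9.6835] v=[-0.3093]
Step 5: x=[9.6259] v=[-0.3838]
Step 6: x=[9.5574] v=[-0.4564]
Step 7: x=[9.4784] v=[-0.5268]
Step 8: x=[9.3892] v=[-0.5946]
Step 9: x=[9.2903] v=[-0.6595]
Step 10: x=[9.1821] v=[-0.7211]
Step 11: x=[9.0652] v=[-0.7792]
Step 12: x=[8.9402] v=[-0.8335]
Step 13: x=[8.8076] v=[-0.8837]
Step 14: x=[8.6682] v=[-0.9296]
Step 15: x=[8.5226] v=[-0.9710]
Step 16: x=[8.3715] v=[-1.0076]
Step 17: x=[8.2156] v=[-1.0393]
Step 18: x=[8.0557] v=[-1.0659]
Step 19: x=[7.8926] v=[-1.0873]
Step 20: x=[7.7271] v=[-1.1034]
Step 21: x=[7.5600] v=[-1.1141]
Step 22: x=[7.3921] v=[-1.1193]
Step 23: x=[7.2243] v=[-1.1190]
Step 24: x=[7.0573] v=[-1.1133]
Step 25: x=[6.8920] v=[-1.1021]
Step 26: x=[6.7292] v=[-1.0855]
Step 27: x=[6.5697] v=[-1.0636]
Step 28: x=[6.4142] v=[-1.0365]
Step 29: x=[6.2635] v=[-1.0044]
Step 30: x=[6.1184] v=[-0.9673]
Step 31: x=[5.9796] v=[-0.9255]
Step 32: x=[5.8477] v=[-0.8792]
Step 33: x=[5.7234] v=[-0.8286]
Step 34: x=[5.6073] v=[-0.7739]
Step 35: x=[5.5000] v=[-0.7154]
Step 36: x=[5.4020] v=[-0.6535]
Step 37: x=[5.3137] v=[-0.5884]
Step 38: x=[5.2356] v=[-0.5204]
Step 39: x=[5.1681] v=[-0.4498]
Step 40: x=[5.1116] v=[-0.3770]
Step 41: x=[5.0662] v=[-0.3024]
Step 42: x=[5.0323] v=[-0.2263]
Step 43: x=[5.0099] v=[-0.1491]
Step 44: x=[4.9992] v=[-0.0712]
Step 45: x=[5.0003] v=[0.0071]
First v>=0 after going negative at step 45, time=6.7500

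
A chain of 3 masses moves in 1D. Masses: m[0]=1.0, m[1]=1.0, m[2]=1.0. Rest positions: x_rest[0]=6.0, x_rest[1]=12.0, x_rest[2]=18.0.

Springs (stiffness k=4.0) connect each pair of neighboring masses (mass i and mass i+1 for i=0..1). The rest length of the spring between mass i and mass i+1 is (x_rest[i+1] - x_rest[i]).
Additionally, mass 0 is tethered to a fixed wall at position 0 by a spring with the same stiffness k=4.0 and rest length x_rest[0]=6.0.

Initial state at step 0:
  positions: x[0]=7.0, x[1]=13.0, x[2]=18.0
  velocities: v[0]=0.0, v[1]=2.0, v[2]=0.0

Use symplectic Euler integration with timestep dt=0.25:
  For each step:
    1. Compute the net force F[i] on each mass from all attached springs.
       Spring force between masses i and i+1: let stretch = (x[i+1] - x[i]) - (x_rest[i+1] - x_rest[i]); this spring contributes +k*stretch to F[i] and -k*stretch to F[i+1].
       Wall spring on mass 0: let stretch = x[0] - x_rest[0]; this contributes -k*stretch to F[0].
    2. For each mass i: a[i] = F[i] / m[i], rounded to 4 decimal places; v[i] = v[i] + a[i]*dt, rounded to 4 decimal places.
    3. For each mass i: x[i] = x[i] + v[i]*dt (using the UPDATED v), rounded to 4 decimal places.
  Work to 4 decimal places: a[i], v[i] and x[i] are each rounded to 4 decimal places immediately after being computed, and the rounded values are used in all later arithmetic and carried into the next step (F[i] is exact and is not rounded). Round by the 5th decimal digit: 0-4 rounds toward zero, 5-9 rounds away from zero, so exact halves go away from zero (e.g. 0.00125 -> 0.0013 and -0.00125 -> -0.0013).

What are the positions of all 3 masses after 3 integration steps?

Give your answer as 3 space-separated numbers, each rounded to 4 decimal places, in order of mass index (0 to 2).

Answer: 6.1875 12.7344 19.3438

Derivation:
Step 0: x=[7.0000 13.0000 18.0000] v=[0.0000 2.0000 0.0000]
Step 1: x=[6.7500 13.2500 18.2500] v=[-1.0000 1.0000 1.0000]
Step 2: x=[6.4375 13.1250 18.7500] v=[-1.2500 -0.5000 2.0000]
Step 3: x=[6.1875 12.7344 19.3438] v=[-1.0000 -1.5625 2.3750]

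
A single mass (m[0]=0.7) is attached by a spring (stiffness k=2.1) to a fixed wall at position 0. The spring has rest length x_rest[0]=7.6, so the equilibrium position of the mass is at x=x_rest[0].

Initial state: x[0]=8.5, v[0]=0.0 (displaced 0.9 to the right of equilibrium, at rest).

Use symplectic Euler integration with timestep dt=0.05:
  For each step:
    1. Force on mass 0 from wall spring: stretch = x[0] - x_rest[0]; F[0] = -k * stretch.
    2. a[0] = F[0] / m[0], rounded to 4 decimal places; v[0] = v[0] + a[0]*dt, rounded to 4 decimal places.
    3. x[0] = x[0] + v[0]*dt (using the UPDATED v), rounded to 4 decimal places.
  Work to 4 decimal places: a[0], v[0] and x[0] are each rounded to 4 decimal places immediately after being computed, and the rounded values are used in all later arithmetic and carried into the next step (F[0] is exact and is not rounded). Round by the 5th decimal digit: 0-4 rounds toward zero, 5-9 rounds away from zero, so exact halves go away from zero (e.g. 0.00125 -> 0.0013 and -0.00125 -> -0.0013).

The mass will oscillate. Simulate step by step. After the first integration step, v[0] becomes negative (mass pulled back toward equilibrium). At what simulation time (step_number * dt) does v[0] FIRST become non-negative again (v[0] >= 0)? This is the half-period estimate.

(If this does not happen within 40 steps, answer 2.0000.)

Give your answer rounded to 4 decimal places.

Step 0: x=[8.5000] v=[0.0000]
Step 1: x=[8.4933] v=[-0.1350]
Step 2: x=[8.4799] v=[-0.2690]
Step 3: x=[8.4599] v=[-0.4010]
Step 4: x=[8.4334] v=[-0.5300]
Step 5: x=[8.4007] v=[-0.6550]
Step 6: x=[8.3619] v=[-0.7751]
Step 7: x=[8.3174] v=[-0.8894]
Step 8: x=[8.2676] v=[-0.9970]
Step 9: x=[8.2127] v=[-1.0971]
Step 10: x=[8.1533] v=[-1.1890]
Step 11: x=[8.0897] v=[-1.2720]
Step 12: x=[8.0224] v=[-1.3455]
Step 13: x=[7.9520] v=[-1.4089]
Step 14: x=[7.8789] v=[-1.4617]
Step 15: x=[7.8037] v=[-1.5035]
Step 16: x=[7.7270] v=[-1.5341]
Step 17: x=[7.6493] v=[-1.5532]
Step 18: x=[7.5713] v=[-1.5606]
Step 19: x=[7.4935] v=[-1.5563]
Step 20: x=[7.4165] v=[-1.5403]
Step 21: x=[7.3409] v=[-1.5128]
Step 22: x=[7.2672] v=[-1.4739]
Step 23: x=[7.1960] v=[-1.4240]
Step 24: x=[7.1278] v=[-1.3634]
Step 25: x=[7.0632] v=[-1.2926]
Step 26: x=[7.0026] v=[-1.2121]
Step 27: x=[6.9465] v=[-1.1225]
Step 28: x=[6.8953] v=[-1.0245]
Step 29: x=[6.8494] v=[-0.9188]
Step 30: x=[6.8091] v=[-0.8062]
Step 31: x=[6.7747] v=[-0.6876]
Step 32: x=[6.7465] v=[-0.5638]
Step 33: x=[6.7247] v=[-0.4358]
Step 34: x=[6.7095] v=[-0.3045]
Step 35: x=[6.7010] v=[-0.1709]
Step 36: x=[6.6992] v=[-0.0361]
Step 37: x=[6.7042] v=[0.0990]
First v>=0 after going negative at step 37, time=1.8500

Answer: 1.8500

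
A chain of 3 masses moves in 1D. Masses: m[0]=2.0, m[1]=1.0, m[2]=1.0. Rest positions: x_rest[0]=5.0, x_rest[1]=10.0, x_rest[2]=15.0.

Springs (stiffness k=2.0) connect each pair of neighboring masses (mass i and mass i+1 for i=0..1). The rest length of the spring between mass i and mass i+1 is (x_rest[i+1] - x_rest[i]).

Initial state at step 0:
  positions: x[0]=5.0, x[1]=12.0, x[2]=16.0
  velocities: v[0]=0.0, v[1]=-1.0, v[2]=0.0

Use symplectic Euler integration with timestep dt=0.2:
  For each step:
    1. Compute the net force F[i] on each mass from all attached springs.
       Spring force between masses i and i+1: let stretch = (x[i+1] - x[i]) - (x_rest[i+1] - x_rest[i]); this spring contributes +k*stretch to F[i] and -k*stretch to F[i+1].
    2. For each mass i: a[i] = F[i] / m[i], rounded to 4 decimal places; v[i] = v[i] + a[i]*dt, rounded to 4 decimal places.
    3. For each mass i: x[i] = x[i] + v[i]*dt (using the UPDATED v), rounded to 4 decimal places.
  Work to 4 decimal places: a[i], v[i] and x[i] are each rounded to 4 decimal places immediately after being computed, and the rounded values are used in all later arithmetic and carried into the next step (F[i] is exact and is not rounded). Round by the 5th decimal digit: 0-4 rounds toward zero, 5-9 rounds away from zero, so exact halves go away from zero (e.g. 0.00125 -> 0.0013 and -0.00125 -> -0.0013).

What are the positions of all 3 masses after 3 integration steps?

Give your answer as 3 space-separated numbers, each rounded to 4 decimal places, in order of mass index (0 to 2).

Answer: 5.3882 10.3257 16.2980

Derivation:
Step 0: x=[5.0000 12.0000 16.0000] v=[0.0000 -1.0000 0.0000]
Step 1: x=[5.0800 11.5600 16.0800] v=[0.4000 -2.2000 0.4000]
Step 2: x=[5.2192 10.9632 16.1984] v=[0.6960 -2.9840 0.5920]
Step 3: x=[5.3882 10.3257 16.2980] v=[0.8448 -3.1875 0.4979]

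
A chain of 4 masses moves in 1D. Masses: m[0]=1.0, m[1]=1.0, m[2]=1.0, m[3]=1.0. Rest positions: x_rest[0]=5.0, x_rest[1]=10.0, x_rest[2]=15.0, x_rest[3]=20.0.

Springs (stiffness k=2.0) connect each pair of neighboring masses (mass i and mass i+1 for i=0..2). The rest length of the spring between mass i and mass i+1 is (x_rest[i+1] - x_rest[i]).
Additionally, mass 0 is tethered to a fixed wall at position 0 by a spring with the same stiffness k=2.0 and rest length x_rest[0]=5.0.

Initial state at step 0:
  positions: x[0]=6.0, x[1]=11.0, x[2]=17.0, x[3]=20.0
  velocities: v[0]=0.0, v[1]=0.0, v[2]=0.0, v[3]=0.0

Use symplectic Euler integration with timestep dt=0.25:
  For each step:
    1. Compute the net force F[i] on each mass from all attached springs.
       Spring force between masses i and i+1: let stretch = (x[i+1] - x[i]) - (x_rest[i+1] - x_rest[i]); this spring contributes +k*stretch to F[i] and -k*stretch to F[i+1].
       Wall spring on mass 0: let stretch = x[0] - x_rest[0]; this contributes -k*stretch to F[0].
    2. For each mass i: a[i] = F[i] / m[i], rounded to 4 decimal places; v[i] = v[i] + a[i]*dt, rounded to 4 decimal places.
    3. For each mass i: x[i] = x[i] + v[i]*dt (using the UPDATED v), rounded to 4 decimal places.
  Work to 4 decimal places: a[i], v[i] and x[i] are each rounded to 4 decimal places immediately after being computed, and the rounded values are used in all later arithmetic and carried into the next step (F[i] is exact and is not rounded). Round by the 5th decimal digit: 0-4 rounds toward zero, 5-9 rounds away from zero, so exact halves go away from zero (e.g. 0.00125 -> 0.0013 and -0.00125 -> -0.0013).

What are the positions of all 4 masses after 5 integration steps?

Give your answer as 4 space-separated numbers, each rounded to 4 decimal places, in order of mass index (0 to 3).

Answer: 5.2092 10.7206 14.9121 21.6911

Derivation:
Step 0: x=[6.0000 11.0000 17.0000 20.0000] v=[0.0000 0.0000 0.0000 0.0000]
Step 1: x=[5.8750 11.1250 16.6250 20.2500] v=[-0.5000 0.5000 -1.5000 1.0000]
Step 2: x=[5.6719 11.2813 16.0156 20.6719] v=[-0.8125 0.6250 -2.4375 1.6875]
Step 3: x=[5.4610 11.3282 15.3965 21.1368] v=[-0.8438 0.1875 -2.4765 1.8594]
Step 4: x=[5.3008 11.1502 14.9864 21.5091] v=[-0.6407 -0.7120 -1.6405 1.4893]
Step 5: x=[5.2092 10.7206 14.9121 21.6911] v=[-0.3664 -1.7186 -0.2973 0.7280]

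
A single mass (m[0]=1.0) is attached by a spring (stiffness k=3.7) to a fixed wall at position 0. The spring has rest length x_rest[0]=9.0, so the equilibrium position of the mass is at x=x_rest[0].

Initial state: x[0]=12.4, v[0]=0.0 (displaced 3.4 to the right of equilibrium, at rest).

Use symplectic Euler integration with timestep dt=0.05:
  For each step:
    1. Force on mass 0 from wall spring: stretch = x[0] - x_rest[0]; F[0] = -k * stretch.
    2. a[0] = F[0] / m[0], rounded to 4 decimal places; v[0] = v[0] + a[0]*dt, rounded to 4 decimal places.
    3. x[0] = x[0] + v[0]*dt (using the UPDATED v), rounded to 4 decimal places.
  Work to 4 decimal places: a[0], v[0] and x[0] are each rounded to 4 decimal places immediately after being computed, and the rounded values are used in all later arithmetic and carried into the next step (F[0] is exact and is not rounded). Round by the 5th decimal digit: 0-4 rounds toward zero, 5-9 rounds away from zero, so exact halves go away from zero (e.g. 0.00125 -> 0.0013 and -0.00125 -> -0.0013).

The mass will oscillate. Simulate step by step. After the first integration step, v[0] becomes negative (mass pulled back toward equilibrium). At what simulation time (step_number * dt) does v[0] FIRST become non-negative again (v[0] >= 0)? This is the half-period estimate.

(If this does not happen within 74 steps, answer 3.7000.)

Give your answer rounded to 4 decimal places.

Answer: 1.6500

Derivation:
Step 0: x=[12.4000] v=[0.0000]
Step 1: x=[12.3686] v=[-0.6290]
Step 2: x=[12.3060] v=[-1.2522]
Step 3: x=[12.2128] v=[-1.8638]
Step 4: x=[12.0899] v=[-2.4582]
Step 5: x=[11.9384] v=[-3.0298]
Step 6: x=[11.7597] v=[-3.5734]
Step 7: x=[11.5555] v=[-4.0839]
Step 8: x=[11.3277] v=[-4.5567]
Step 9: x=[11.0783] v=[-4.9873]
Step 10: x=[10.8097] v=[-5.3718]
Step 11: x=[10.5244] v=[-5.7066]
Step 12: x=[10.2250] v=[-5.9886]
Step 13: x=[9.9142] v=[-6.2152]
Step 14: x=[9.5950] v=[-6.3843]
Step 15: x=[9.2703] v=[-6.4944]
Step 16: x=[8.9431] v=[-6.5444]
Step 17: x=[8.6164] v=[-6.5339]
Step 18: x=[8.2933] v=[-6.4629]
Step 19: x=[7.9767] v=[-6.3322]
Step 20: x=[7.6696] v=[-6.1429]
Step 21: x=[7.3748] v=[-5.8968]
Step 22: x=[7.0950] v=[-5.5961]
Step 23: x=[6.8328] v=[-5.2437]
Step 24: x=[6.5907] v=[-4.8428]
Step 25: x=[6.3708] v=[-4.3971]
Step 26: x=[6.1753] v=[-3.9107]
Step 27: x=[6.0059] v=[-3.3881]
Step 28: x=[5.8642] v=[-2.8342]
Step 29: x=[5.7515] v=[-2.2541]
Step 30: x=[5.6688] v=[-1.6531]
Step 31: x=[5.6170] v=[-1.0368]
Step 32: x=[5.5965] v=[-0.4109]
Step 33: x=[5.6074] v=[0.2188]
First v>=0 after going negative at step 33, time=1.6500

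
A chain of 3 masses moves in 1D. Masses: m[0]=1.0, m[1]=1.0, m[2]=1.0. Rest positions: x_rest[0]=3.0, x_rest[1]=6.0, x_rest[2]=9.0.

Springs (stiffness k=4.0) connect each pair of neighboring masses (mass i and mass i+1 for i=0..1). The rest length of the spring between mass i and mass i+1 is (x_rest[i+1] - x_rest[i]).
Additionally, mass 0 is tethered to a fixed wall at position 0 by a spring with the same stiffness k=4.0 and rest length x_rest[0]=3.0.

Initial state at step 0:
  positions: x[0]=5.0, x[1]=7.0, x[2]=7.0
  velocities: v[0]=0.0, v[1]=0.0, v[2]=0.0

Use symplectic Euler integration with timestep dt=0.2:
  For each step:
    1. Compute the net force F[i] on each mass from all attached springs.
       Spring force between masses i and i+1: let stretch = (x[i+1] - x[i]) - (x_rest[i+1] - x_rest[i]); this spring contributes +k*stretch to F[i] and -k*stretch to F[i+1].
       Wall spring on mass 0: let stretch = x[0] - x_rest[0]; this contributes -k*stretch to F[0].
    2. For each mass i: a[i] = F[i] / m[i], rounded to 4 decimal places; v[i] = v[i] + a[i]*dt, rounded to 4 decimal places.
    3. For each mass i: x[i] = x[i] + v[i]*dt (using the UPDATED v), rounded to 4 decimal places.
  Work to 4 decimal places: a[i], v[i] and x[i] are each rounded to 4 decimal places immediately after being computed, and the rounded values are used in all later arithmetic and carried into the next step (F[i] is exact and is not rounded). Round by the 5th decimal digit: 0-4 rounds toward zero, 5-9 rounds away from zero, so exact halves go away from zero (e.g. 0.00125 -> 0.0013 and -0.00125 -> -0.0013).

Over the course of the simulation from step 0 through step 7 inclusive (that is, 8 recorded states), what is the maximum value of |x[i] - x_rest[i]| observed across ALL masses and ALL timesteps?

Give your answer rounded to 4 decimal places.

Step 0: x=[5.0000 7.0000 7.0000] v=[0.0000 0.0000 0.0000]
Step 1: x=[4.5200 6.6800 7.4800] v=[-2.4000 -1.6000 2.4000]
Step 2: x=[3.6624 6.1424 8.3120] v=[-4.2880 -2.6880 4.1600]
Step 3: x=[2.6156 5.5551 9.2769] v=[-5.2339 -2.9363 4.8243]
Step 4: x=[1.6206 5.0930 10.1263] v=[-4.9748 -2.3105 4.2469]
Step 5: x=[0.9219 4.8806 10.6504] v=[-3.4934 -1.0618 2.6203]
Step 6: x=[0.7091 4.9580 10.7313] v=[-1.0640 0.3871 0.4045]
Step 7: x=[1.0627 5.2793 10.3685] v=[1.7678 1.6066 -1.8141]
Max displacement = 2.2909

Answer: 2.2909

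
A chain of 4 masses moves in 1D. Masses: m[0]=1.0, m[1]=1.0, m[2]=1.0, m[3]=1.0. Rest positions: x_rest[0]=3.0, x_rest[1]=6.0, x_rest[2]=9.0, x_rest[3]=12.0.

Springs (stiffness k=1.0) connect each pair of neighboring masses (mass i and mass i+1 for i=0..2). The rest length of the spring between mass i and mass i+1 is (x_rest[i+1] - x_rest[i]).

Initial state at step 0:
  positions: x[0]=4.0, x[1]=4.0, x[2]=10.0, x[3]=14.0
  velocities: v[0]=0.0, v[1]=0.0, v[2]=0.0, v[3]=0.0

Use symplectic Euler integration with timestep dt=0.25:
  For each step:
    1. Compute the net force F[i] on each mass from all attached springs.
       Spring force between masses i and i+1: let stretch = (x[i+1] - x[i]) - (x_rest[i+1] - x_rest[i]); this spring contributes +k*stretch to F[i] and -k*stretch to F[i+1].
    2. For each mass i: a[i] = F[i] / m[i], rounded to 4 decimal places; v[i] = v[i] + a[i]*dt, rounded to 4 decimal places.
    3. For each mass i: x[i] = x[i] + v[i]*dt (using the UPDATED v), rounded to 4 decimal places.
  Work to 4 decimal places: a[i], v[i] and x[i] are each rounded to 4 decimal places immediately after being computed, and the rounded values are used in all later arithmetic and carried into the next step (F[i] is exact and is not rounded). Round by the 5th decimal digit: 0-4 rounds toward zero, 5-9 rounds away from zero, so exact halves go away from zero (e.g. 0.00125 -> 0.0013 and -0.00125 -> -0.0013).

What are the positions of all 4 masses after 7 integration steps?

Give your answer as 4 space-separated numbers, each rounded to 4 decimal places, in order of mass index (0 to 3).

Answer: 2.0284 8.4138 9.3924 12.1655

Derivation:
Step 0: x=[4.0000 4.0000 10.0000 14.0000] v=[0.0000 0.0000 0.0000 0.0000]
Step 1: x=[3.8125 4.3750 9.8750 13.9375] v=[-0.7500 1.5000 -0.5000 -0.2500]
Step 2: x=[3.4727 5.0586 9.6602 13.8086] v=[-1.3594 2.7344 -0.8594 -0.5156]
Step 3: x=[3.0445 5.9307 9.4170 13.6079] v=[-1.7129 3.4883 -0.9727 -0.8027]
Step 4: x=[2.6092 6.8403 9.2179 13.3328] v=[-1.7414 3.6383 -0.7966 -1.1004]
Step 5: x=[2.2508 7.6340 9.1273 12.9880] v=[-1.4336 3.1749 -0.3623 -1.3791]
Step 6: x=[2.0414 8.1846 9.1847 12.5894] v=[-0.8378 2.2024 0.2296 -1.5943]
Step 7: x=[2.0284 8.4138 9.3924 12.1655] v=[-0.0520 0.9166 0.8308 -1.6955]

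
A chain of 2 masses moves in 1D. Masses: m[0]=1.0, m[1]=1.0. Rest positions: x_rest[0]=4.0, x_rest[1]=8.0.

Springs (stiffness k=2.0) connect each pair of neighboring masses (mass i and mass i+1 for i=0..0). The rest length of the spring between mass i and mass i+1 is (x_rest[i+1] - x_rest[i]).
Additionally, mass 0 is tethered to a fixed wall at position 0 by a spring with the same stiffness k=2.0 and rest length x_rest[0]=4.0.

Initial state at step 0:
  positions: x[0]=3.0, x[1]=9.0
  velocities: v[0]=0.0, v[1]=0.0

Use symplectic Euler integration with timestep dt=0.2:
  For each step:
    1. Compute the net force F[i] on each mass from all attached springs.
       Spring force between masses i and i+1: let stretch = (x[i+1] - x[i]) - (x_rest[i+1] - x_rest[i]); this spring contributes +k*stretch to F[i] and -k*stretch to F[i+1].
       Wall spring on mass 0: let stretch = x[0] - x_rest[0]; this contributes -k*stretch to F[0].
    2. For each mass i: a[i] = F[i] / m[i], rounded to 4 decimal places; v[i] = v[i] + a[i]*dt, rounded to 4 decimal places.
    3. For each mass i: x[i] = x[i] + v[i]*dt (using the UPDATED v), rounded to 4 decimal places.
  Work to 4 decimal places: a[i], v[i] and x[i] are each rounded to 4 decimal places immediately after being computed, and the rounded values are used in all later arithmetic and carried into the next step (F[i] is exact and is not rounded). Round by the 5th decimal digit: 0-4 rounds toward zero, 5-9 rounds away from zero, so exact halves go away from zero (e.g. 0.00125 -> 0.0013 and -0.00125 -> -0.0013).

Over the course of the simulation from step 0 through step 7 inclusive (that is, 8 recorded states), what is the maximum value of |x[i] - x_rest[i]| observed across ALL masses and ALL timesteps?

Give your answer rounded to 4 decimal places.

Answer: 1.2629

Derivation:
Step 0: x=[3.0000 9.0000] v=[0.0000 0.0000]
Step 1: x=[3.2400 8.8400] v=[1.2000 -0.8000]
Step 2: x=[3.6688 8.5520] v=[2.1440 -1.4400]
Step 3: x=[4.1948 8.1933] v=[2.6298 -1.7933]
Step 4: x=[4.7051 7.8348] v=[2.5513 -1.7927]
Step 5: x=[5.0893 7.5459] v=[1.9211 -1.4446]
Step 6: x=[5.2629 7.3805] v=[0.8680 -0.8272]
Step 7: x=[5.1849 7.3657] v=[-0.3901 -0.0742]
Max displacement = 1.2629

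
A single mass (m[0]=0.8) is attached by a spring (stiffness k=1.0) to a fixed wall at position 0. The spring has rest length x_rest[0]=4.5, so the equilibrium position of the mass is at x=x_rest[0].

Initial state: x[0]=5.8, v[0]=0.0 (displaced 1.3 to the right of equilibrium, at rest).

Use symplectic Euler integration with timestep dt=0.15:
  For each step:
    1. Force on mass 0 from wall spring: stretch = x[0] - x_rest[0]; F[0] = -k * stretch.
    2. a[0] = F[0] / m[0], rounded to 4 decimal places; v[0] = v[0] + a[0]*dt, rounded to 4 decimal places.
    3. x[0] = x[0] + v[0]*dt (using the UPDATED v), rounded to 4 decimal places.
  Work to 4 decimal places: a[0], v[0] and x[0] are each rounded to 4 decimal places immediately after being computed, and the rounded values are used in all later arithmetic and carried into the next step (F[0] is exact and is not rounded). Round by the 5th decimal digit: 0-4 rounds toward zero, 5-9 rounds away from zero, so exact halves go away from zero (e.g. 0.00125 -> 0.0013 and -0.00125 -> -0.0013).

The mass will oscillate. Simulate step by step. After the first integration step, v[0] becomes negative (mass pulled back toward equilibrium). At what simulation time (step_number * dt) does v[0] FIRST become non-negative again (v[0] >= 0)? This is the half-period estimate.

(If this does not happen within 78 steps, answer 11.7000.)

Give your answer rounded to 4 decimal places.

Step 0: x=[5.8000] v=[0.0000]
Step 1: x=[5.7634] v=[-0.2438]
Step 2: x=[5.6913] v=[-0.4807]
Step 3: x=[5.5857] v=[-0.7041]
Step 4: x=[5.4495] v=[-0.9077]
Step 5: x=[5.2866] v=[-1.0857]
Step 6: x=[5.1016] v=[-1.2332]
Step 7: x=[4.8997] v=[-1.3460]
Step 8: x=[4.6866] v=[-1.4209]
Step 9: x=[4.4682] v=[-1.4559]
Step 10: x=[4.2507] v=[-1.4499]
Step 11: x=[4.0402] v=[-1.4032]
Step 12: x=[3.8427] v=[-1.3170]
Step 13: x=[3.6636] v=[-1.1938]
Step 14: x=[3.5081] v=[-1.0370]
Step 15: x=[3.3805] v=[-0.8510]
Step 16: x=[3.2843] v=[-0.6411]
Step 17: x=[3.2223] v=[-0.4132]
Step 18: x=[3.1963] v=[-0.1736]
Step 19: x=[3.2069] v=[0.0708]
First v>=0 after going negative at step 19, time=2.8500

Answer: 2.8500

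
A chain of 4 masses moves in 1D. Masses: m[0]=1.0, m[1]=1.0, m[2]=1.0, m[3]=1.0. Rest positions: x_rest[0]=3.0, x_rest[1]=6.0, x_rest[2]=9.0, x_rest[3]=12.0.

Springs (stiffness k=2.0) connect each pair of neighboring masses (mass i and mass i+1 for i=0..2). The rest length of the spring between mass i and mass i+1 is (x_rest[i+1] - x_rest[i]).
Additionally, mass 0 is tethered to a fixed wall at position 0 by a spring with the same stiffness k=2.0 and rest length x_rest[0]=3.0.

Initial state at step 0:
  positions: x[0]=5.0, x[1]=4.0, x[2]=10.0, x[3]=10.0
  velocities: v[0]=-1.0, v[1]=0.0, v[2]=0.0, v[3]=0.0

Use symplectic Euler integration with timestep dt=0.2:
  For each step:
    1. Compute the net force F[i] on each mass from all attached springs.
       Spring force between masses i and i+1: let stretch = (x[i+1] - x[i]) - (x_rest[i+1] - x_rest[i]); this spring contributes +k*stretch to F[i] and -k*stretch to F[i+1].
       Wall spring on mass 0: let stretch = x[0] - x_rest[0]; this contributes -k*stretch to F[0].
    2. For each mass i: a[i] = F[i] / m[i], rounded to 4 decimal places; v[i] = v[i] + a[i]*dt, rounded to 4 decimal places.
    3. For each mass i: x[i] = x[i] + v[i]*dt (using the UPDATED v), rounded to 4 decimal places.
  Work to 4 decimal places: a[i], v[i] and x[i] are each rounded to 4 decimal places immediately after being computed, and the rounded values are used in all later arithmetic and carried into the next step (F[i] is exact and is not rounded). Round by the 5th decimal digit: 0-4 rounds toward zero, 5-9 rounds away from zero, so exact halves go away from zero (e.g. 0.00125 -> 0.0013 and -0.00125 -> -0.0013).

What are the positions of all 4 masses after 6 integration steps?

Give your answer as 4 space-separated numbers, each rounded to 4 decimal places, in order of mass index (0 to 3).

Step 0: x=[5.0000 4.0000 10.0000 10.0000] v=[-1.0000 0.0000 0.0000 0.0000]
Step 1: x=[4.3200 4.5600 9.5200 10.2400] v=[-3.4000 2.8000 -2.4000 1.2000]
Step 2: x=[3.3136 5.4976 8.7008 10.6624] v=[-5.0320 4.6880 -4.0960 2.1120]
Step 3: x=[2.2168 6.5167 7.7823 11.1679] v=[-5.4838 5.0957 -4.5926 2.5274]
Step 4: x=[1.2867 7.2931 7.0334 11.6425] v=[-4.6506 3.8820 -3.7446 2.3732]
Step 5: x=[0.7342 7.5682 6.6740 11.9884] v=[-2.7627 1.3756 -1.7971 1.7296]
Step 6: x=[0.6696 7.2251 6.8113 12.1492] v=[-0.3228 -1.7157 0.6863 0.8038]

Answer: 0.6696 7.2251 6.8113 12.1492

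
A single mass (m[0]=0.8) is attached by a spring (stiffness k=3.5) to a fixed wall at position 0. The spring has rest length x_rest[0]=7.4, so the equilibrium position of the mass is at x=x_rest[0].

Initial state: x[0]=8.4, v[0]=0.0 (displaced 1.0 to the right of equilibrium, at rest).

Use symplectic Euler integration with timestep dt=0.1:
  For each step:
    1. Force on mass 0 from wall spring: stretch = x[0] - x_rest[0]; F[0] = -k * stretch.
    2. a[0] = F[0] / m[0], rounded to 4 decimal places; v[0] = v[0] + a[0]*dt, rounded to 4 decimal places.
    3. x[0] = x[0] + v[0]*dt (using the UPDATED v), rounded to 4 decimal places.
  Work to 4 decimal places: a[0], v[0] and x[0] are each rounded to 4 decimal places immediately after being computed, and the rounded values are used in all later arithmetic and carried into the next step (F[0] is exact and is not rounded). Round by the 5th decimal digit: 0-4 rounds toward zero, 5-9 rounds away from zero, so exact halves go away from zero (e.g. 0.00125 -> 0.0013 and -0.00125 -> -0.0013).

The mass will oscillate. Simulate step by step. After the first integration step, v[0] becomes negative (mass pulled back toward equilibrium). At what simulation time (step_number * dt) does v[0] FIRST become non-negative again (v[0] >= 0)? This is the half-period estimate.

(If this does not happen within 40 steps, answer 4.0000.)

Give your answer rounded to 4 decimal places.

Step 0: x=[8.4000] v=[0.0000]
Step 1: x=[8.3563] v=[-0.4375]
Step 2: x=[8.2707] v=[-0.8559]
Step 3: x=[8.1470] v=[-1.2368]
Step 4: x=[7.9906] v=[-1.5636]
Step 5: x=[7.8084] v=[-1.8220]
Step 6: x=[7.6083] v=[-2.0007]
Step 7: x=[7.3991] v=[-2.0918]
Step 8: x=[7.1900] v=[-2.0914]
Step 9: x=[6.9901] v=[-1.9995]
Step 10: x=[6.8081] v=[-1.8202]
Step 11: x=[6.6520] v=[-1.5612]
Step 12: x=[6.5286] v=[-1.2340]
Step 13: x=[6.4433] v=[-0.8528]
Step 14: x=[6.3999] v=[-0.4342]
Step 15: x=[6.4002] v=[0.0033]
First v>=0 after going negative at step 15, time=1.5000

Answer: 1.5000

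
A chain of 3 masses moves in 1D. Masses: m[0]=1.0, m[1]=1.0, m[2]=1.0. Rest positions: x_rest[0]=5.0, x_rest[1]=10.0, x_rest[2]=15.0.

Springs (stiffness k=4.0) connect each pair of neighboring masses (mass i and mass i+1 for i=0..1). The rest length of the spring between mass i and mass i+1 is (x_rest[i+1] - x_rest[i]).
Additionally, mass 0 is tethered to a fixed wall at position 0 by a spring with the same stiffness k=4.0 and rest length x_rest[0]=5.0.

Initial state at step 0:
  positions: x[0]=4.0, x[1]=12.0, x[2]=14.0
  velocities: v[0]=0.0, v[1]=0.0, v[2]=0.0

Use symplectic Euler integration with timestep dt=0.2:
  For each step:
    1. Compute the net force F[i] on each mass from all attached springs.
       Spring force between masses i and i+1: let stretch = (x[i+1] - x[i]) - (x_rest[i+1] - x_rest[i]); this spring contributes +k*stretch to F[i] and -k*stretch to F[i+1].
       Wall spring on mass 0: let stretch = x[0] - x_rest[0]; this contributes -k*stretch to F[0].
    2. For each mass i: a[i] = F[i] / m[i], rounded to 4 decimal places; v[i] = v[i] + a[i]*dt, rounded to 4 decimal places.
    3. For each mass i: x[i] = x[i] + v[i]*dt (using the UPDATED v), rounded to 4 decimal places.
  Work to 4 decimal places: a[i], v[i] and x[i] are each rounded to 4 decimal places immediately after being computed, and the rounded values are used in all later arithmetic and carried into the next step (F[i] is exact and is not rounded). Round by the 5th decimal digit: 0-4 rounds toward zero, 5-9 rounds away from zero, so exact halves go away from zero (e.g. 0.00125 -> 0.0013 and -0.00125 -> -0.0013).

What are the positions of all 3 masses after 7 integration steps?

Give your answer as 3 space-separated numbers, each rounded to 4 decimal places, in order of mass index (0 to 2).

Step 0: x=[4.0000 12.0000 14.0000] v=[0.0000 0.0000 0.0000]
Step 1: x=[4.6400 11.0400 14.4800] v=[3.2000 -4.8000 2.4000]
Step 2: x=[5.5616 9.6064 15.2096] v=[4.6080 -7.1680 3.6480]
Step 3: x=[6.2405 8.4221 15.8427] v=[3.3946 -5.9213 3.1654]
Step 4: x=[6.2700 8.0761 16.0885] v=[0.1475 -1.7301 1.2289]
Step 5: x=[5.5853 8.7231 15.8523] v=[-3.4236 3.2349 -1.1810]
Step 6: x=[4.5090 10.0087 15.2754] v=[-5.3816 6.4280 -2.8844]
Step 7: x=[3.5912 11.2570 14.6558] v=[-4.5890 6.2416 -3.0978]

Answer: 3.5912 11.2570 14.6558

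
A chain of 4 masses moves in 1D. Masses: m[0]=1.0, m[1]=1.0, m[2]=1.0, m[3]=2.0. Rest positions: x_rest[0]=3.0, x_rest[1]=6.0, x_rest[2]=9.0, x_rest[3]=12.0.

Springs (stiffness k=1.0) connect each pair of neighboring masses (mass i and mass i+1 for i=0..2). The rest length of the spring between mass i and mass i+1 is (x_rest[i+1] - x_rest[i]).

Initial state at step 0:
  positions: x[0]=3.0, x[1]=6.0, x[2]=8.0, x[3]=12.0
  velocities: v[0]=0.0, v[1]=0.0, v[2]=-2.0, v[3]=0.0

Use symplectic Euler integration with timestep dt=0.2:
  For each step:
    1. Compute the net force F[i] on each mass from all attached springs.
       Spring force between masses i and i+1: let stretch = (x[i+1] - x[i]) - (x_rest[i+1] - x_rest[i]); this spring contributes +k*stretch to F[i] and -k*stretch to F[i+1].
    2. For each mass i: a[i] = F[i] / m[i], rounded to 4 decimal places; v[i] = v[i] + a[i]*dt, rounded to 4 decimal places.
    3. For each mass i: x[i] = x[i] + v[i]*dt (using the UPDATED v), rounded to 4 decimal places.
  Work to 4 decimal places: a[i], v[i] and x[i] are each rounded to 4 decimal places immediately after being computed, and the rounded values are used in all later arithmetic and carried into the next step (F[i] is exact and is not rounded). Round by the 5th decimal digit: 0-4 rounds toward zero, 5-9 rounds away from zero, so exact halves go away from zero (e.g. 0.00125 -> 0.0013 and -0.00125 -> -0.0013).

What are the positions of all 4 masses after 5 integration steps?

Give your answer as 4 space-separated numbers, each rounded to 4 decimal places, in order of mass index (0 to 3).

Step 0: x=[3.0000 6.0000 8.0000 12.0000] v=[0.0000 0.0000 -2.0000 0.0000]
Step 1: x=[3.0000 5.9600 7.6800 11.9800] v=[0.0000 -0.2000 -1.6000 -0.1000]
Step 2: x=[2.9984 5.8704 7.4632 11.9340] v=[-0.0080 -0.4480 -1.0840 -0.2300]
Step 3: x=[2.9917 5.7296 7.3615 11.8586] v=[-0.0336 -0.7038 -0.5084 -0.3771]
Step 4: x=[2.9745 5.5446 7.3744 11.7532] v=[-0.0860 -0.9250 0.0646 -0.5268]
Step 5: x=[2.9401 5.3300 7.4893 11.6203] v=[-0.1720 -1.0731 0.5744 -0.6647]

Answer: 2.9401 5.3300 7.4893 11.6203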